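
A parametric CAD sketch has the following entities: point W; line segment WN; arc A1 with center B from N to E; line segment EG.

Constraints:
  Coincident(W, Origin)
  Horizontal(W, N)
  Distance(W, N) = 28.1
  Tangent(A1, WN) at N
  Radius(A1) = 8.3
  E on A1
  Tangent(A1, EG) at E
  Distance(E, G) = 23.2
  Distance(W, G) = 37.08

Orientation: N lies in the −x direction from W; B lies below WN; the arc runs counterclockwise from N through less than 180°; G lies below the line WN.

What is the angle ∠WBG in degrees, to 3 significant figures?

86.4°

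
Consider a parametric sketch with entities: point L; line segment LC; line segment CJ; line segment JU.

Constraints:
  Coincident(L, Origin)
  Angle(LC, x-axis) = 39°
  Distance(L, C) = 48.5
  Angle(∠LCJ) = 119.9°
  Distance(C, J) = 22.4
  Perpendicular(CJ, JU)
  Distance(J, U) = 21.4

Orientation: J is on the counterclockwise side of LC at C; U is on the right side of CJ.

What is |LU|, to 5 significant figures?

78.706

L is at the origin; LC runs at 39.0° with length 48.5, so C = 48.5·(cos 39.0°, sin 39.0°) = (37.692, 30.522). ∠LCJ = 119.9°, so CJ runs at 39.0° + (180° − 119.9°) = 99.100° from the x-axis; with |CJ| = 22.4, J = C + 22.4·(cos 99.100°, sin 99.100°) = (34.149, 52.640). The perpendicularity gives JU at right angles to CJ; with |JU| = 21.4 on the right of CJ, U = J + 21.4·(0.98741, 0.15816) = (55.279, 56.025). Then |LU| = |U − L| = 78.706.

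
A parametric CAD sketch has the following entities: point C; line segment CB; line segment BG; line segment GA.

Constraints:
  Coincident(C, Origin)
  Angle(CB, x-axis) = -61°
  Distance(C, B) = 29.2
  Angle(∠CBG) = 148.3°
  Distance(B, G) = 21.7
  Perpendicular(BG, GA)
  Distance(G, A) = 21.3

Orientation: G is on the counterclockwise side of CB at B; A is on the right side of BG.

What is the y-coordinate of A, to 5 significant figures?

-54.734

∠CBG = 148.3°, so BG runs at -61.0° + (180° − 148.3°) = -29.300° from the x-axis; with |BG| = 21.7, G = B + 21.7·(cos -29.300°, sin -29.300°) = (33.080, -36.158). The perpendicularity gives GA at right angles to BG; with |GA| = 21.3 on the right of BG, A = G + 21.3·(-0.48938, -0.87207) = (22.656, -54.734). So A.y = -54.734.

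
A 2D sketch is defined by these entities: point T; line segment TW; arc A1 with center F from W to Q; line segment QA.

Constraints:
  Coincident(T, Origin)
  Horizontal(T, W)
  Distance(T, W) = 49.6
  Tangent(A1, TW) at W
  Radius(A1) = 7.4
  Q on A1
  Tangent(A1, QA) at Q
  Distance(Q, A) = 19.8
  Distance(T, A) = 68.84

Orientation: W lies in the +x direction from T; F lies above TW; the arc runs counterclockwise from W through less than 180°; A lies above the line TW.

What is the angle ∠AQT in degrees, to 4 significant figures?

122.0°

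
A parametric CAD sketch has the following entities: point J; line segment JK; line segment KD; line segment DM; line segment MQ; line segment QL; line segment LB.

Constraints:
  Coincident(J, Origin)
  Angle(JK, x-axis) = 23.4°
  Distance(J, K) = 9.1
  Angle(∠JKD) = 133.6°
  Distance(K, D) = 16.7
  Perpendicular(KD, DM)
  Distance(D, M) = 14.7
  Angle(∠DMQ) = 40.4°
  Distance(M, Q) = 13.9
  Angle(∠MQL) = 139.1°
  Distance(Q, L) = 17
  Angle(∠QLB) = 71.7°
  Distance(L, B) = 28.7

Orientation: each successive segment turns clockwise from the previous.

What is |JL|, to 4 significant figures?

24.05

∠DMQ = 40.4° gives MQ at 107.4° from the x-axis; with |MQ| = 13.9, Q = (13.82, -3.179). ∠MQL = 139.1° gives QL at 66.50° from the x-axis; with |QL| = 17.0, L = (20.60, 12.41). Then |JL| = |L − J| = 24.05.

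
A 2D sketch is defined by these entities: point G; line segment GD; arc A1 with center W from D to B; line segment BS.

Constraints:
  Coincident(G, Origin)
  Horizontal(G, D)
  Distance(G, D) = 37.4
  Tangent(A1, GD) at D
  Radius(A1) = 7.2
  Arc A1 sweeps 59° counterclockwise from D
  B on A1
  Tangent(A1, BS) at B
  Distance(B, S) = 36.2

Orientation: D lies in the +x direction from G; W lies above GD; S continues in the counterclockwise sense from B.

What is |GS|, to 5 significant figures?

71.152

G is at the origin; G and D share the same y with |GD| = 37.4 and D on the +x side, so D = (37.400, 0.0000). Since A1 is tangent to GD there, WD ⟂ GD, so W = D + (0, 7.2) = (37.400, 7.2000). On A1, D sits at bearing -90° from W; a 59° counterclockwise sweep puts B at bearing -31°, so B = W + 7.2·(cos -31°, sin -31°) = (43.572, 3.4917). Since A1 is tangent to BS there, WB ⟂ BS, so BS runs along (−sin -31°, cos -31°); with |BS| = 36.2, S = (62.216, 34.521). Then |GS| = |S − G| = 71.152.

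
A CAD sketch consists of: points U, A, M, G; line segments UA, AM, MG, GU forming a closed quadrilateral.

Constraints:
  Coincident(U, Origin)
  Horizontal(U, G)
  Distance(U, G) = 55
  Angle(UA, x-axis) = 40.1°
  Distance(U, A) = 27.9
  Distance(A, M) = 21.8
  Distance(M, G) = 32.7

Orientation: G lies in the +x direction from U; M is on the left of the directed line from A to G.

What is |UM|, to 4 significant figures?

49.54

Checks: |AM| = 21.80 ✓; |MG| = 32.70 ✓.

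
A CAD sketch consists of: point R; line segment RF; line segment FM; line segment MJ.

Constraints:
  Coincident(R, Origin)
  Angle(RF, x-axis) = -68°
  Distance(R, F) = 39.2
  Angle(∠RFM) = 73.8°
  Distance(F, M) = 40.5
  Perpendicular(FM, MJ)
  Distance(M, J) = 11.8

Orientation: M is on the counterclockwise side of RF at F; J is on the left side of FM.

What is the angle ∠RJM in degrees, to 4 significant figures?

131.2°

∠RFM = 73.8°, so FM runs at -68.0° + (180° − 73.8°) = 38.20° from the x-axis; with |FM| = 40.5, M = F + 40.5·(cos 38.20°, sin 38.20°) = (46.51, -11.30). The perpendicularity gives MJ at right angles to FM; with |MJ| = 11.8 on the left of FM, J = M + 11.8·(-0.6184, 0.7859) = (39.21, -2.027). Then cos ∠RJM = JR·JM / (|JR||JM|), giving 131.2°.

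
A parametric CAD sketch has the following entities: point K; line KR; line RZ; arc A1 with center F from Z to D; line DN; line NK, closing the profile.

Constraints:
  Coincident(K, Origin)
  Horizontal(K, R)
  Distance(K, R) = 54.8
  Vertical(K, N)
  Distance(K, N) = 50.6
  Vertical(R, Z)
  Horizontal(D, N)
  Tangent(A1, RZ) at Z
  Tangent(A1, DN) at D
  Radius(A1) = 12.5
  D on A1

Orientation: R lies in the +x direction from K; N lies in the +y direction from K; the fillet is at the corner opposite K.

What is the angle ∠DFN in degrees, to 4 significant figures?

73.54°

K is at the origin; KR is horizontal with |KR| = 54.8 and R on the +x side, so R = (54.80, 0.000). KN is vertical with |KN| = 50.6 and N on the +y side, so N = (0.000, 50.60). The virtual corner opposite K is at (54.80, 50.60). Tangency of A1 to RZ means the radius FZ is perpendicular to RZ and the tangent condition forces FD to be normal to DN, with radius 12.5, so the center F sits 12.5 in from both sides at F = (42.30, 38.10). That places the tangent points at Z = (54.80, 38.10) on RZ and D = (42.30, 50.60) on DN. Then cos ∠DFN = FD·FN / (|FD||FN|), giving 73.54°.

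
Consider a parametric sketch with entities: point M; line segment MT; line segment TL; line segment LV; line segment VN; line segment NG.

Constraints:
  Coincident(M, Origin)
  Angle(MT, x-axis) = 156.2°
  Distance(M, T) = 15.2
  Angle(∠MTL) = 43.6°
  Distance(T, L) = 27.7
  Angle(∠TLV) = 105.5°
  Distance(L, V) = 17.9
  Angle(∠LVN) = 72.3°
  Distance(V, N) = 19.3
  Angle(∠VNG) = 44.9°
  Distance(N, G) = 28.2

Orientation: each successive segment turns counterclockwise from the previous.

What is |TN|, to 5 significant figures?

21.135

M is at the origin; MT runs at 156.2° with length 15.2, so T = (-13.907, 6.1339). ∠MTL = 43.6° gives TL at -67.400° from the x-axis; with |TL| = 27.7, L = (-3.2624, -19.439). ∠TLV = 105.5° gives LV at 7.1000° from the x-axis; with |LV| = 17.9, V = (14.500, -17.227). ∠LVN = 72.3° gives VN at 114.80° from the x-axis; with |VN| = 19.3, N = (6.4049, 0.29354). Then |TN| = |N − T| = 21.135.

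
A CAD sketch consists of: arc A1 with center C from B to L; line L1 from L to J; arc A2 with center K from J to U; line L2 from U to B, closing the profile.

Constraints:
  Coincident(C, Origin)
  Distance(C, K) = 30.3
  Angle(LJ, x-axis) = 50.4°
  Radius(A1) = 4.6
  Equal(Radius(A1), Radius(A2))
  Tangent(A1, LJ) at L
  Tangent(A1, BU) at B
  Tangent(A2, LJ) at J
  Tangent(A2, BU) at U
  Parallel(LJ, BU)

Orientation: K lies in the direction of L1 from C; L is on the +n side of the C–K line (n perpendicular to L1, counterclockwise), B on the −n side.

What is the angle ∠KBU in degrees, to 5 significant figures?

8.6325°

The slot axis is L1's direction at 50.4°, so u = (cos 50.4°, sin 50.4°) = (0.63742, 0.77051) and n = (−sin 50.4°, cos 50.4°) = (-0.77051, 0.63742). C is at the origin and K lies 30.3 along u from C, so K = 30.3·u = (19.314, 23.347). Tangency of A1 to both parallel lines with radius 4.6 puts L and B at C ± 4.6·n: L = (-3.5444, 2.9322), B = (3.5444, -2.9322). Equal radii place J and U the same way about K: J = K + 4.6·n = (15.770, 26.279), U = K − 4.6·n = (22.858, 20.414). Then cos ∠KBU = BK·BU / (|BK||BU|), giving 8.6325°.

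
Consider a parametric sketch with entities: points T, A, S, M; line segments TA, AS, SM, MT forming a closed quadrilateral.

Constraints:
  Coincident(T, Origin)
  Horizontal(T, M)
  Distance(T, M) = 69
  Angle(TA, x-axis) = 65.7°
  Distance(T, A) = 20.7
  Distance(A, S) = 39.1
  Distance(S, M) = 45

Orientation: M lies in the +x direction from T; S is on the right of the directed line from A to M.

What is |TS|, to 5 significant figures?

31.072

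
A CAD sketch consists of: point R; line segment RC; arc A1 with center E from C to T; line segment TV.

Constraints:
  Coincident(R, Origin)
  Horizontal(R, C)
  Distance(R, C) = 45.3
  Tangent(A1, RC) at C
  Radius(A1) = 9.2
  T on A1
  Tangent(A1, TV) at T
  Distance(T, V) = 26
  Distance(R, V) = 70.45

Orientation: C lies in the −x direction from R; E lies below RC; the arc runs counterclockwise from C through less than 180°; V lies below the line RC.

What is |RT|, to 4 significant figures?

54.05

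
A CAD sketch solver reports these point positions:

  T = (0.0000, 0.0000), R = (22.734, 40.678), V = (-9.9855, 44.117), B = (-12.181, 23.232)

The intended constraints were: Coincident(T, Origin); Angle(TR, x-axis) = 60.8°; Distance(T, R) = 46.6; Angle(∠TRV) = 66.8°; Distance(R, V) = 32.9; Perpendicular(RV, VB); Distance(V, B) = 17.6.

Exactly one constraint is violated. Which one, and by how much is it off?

Distance(V, B) = 17.6 — off by 3.40.

T = (0.00, 0.00) ✓; TR at 60.80° ✓; |TR| = 46.60 ✓; ∠TRV = 66.80° ✓; |RV| = 32.90 ✓; ∠(RV, VB) = 90.00° ✓; |VB| = 21.00 ✗.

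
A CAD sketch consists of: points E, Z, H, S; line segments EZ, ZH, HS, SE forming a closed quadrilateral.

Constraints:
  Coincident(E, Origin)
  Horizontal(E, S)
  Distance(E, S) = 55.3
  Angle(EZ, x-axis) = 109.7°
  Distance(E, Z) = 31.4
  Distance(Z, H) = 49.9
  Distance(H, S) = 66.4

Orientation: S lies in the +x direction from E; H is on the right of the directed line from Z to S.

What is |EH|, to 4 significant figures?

21.76

Checks: E.y = 0.00, S.y = 0.00 ✓; |ZH| = 49.90 ✓; |HS| = 66.40 ✓.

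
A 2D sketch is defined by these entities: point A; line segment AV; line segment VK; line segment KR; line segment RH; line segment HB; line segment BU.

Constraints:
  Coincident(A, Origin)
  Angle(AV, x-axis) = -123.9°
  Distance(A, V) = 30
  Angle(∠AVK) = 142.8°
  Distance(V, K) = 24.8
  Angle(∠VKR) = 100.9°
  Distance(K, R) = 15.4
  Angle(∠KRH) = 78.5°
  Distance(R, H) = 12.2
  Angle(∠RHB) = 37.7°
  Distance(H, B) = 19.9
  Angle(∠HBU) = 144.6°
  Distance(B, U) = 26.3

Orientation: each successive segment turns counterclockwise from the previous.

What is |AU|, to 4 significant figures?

83.11

A is at the origin; AV runs at -123.9° with length 30.0, so V = (-16.73, -24.90). ∠AVK = 142.8° gives VK at -86.70° from the x-axis; with |VK| = 24.8, K = (-15.30, -49.66). ∠VKR = 100.9° gives KR at -7.600° from the x-axis; with |KR| = 15.4, R = (-0.04005, -51.70). ∠KRH = 78.5° gives RH at 93.90° from the x-axis; with |RH| = 12.2, H = (-0.8698, -39.52). ∠RHB = 37.7° gives HB at -123.8° from the x-axis; with |HB| = 19.9, B = (-11.94, -56.06). ∠HBU = 144.6° gives BU at -88.40° from the x-axis; with |BU| = 26.3, U = (-11.21, -82.35). Then |AU| = |U − A| = 83.11.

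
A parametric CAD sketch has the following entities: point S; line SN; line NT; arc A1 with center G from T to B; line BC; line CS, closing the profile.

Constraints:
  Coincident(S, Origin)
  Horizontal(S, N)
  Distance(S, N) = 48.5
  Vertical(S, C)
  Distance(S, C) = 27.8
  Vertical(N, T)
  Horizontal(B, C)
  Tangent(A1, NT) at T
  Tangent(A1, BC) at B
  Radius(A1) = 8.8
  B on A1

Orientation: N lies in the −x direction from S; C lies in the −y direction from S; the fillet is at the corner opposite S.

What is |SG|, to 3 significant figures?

44.0

SC is vertical with |SC| = 27.8 and C on the −y side, so C = (0.00, -27.8). The virtual corner opposite S is at (-48.5, -27.8). A1 meets NT tangentially, so GT is at right angles to NT and A1 meets BC tangentially, so GB is at right angles to BC, with radius 8.8, so the center G sits 8.8 in from both sides at G = (-39.7, -19.0). Then |SG| = |G − S| = 44.0.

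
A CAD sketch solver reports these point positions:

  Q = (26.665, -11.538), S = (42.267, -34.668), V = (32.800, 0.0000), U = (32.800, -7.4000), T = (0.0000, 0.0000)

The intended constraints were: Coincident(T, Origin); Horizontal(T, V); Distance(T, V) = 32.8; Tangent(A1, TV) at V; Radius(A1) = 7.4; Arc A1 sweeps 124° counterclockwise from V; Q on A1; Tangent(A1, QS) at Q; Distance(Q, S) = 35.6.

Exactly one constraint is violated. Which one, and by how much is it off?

Distance(Q, S) = 35.6 — off by 7.70.

T = (0.00, 0.00) ✓; T.y = 0.00, V.y = 0.00 ✓; |TV| = 32.80 ✓; ∠(UV, VT) = 90.00° ✓; |UV| = 7.400 ✓; bearing(U→Q) − bearing(U→V) = 124.0° ✓; |UQ| = 7.400 ✓; ∠(UQ, QS) = 90.00° ✓; |QS| = 27.90 ✗.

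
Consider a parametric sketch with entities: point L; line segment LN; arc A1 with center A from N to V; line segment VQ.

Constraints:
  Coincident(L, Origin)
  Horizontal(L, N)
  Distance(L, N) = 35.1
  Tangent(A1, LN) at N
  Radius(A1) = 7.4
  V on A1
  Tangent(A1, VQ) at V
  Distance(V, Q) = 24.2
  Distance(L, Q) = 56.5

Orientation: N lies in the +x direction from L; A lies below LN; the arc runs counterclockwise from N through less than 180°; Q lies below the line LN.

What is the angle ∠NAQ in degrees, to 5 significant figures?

147.73°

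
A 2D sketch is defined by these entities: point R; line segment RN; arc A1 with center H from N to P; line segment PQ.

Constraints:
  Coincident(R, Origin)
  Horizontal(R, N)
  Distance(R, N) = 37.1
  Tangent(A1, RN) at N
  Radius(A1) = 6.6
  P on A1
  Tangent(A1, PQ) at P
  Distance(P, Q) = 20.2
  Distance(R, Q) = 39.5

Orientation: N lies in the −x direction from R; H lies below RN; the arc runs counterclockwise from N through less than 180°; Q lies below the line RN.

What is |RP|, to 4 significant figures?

43.56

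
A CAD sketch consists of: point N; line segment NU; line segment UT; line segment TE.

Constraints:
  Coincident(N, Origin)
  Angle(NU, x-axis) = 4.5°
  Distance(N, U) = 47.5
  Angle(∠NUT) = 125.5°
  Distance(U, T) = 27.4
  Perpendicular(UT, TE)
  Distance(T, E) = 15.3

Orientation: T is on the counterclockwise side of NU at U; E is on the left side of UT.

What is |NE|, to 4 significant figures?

59.74

N is at the origin; NU runs at 4.5° with length 47.5, so U = 47.5·(cos 4.5°, sin 4.5°) = (47.35, 3.727). ∠NUT = 125.5°, so UT runs at 4.5° + (180° − 125.5°) = 59.00° from the x-axis; with |UT| = 27.4, T = U + 27.4·(cos 59.00°, sin 59.00°) = (61.47, 27.21). UT is perpendicular to TE; with |TE| = 15.3 on the left of UT, E = T + 15.3·(-0.8572, 0.5150) = (48.35, 35.09). Then |NE| = |E − N| = 59.74.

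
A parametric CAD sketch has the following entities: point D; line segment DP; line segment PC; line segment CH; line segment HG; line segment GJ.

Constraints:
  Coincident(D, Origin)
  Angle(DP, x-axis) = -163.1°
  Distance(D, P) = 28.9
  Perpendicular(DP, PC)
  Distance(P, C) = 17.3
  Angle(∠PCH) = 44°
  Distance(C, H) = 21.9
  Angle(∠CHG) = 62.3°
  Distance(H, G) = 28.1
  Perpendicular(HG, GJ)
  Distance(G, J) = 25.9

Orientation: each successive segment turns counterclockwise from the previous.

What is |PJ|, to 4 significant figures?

26.55

D is at the origin; DP runs at -163.1° with length 28.9, so P = (-27.65, -8.401). The perpendicularity gives PC at right angles to DP, so PC runs at -73.10°; with |PC| = 17.3, C = (-22.62, -24.95). ∠PCH = 44.0° gives CH at 62.90° from the x-axis; with |CH| = 21.9, H = (-12.65, -5.459). ∠CHG = 62.3° gives HG at -179.4° from the x-axis; with |HG| = 28.1, G = (-40.74, -5.753). HG ⟂ GJ, so GJ runs at -89.40°; with |GJ| = 25.9, J = (-40.47, -31.65). Then |PJ| = |J − P| = 26.55.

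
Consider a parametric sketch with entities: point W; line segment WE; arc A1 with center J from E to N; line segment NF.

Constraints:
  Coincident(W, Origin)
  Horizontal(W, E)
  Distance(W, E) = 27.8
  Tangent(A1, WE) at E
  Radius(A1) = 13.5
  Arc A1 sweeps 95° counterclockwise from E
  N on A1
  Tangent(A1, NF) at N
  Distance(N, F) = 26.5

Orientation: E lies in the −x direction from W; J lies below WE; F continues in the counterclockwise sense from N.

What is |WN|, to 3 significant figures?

43.8

Tangency of A1 to WE means the radius JE is perpendicular to WE, so J = E + (0, -13.5) = (-27.8, -13.5). On A1, E sits at bearing 90° from J; a 95° counterclockwise sweep puts N at bearing 185°, so N = J + 13.5·(cos 185°, sin 185°) = (-41.2, -14.7). Then |WN| = |N − W| = 43.8.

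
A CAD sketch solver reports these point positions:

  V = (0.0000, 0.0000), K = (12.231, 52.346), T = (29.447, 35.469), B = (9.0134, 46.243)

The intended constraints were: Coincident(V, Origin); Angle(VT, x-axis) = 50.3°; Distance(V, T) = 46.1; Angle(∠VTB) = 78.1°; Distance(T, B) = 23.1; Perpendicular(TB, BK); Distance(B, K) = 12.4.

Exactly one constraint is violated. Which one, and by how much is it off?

Distance(B, K) = 12.4 — off by 5.50.

V = (0.00, 0.00) ✓; VT at 50.30° ✓; |VT| = 46.10 ✓; ∠VTB = 78.10° ✓; |TB| = 23.10 ✓; ∠(TB, BK) = 90.00° ✓; |BK| = 6.899 ✗.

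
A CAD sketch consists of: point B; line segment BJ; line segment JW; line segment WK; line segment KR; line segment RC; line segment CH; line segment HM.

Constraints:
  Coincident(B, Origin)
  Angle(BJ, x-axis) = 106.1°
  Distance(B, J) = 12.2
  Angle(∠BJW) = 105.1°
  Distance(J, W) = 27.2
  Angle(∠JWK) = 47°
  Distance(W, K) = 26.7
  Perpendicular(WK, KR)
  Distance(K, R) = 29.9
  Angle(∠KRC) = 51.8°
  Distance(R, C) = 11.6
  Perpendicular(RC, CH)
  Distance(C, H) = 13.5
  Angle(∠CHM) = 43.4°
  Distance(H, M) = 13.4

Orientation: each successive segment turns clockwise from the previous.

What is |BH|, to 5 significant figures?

3.9786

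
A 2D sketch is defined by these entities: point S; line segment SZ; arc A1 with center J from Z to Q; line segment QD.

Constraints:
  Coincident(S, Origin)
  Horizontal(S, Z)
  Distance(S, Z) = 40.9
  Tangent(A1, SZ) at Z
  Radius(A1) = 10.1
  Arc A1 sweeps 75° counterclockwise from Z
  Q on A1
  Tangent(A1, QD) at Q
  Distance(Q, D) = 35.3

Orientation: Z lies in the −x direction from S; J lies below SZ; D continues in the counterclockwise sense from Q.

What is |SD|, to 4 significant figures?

72.83

S is at the origin; S and Z share the same y with |SZ| = 40.9 and Z on the −x side, so Z = (-40.90, 0.000). Tangency of A1 to SZ means the radius JZ is perpendicular to SZ, so J = Z + (0, -10.1) = (-40.90, -10.10). On A1, Z sits at bearing 90° from J; a 75° counterclockwise sweep puts Q at bearing 165°, so Q = J + 10.1·(cos 165°, sin 165°) = (-50.66, -7.486). Tangency of A1 to QD means the radius JQ is perpendicular to QD, so QD runs along (−sin 165°, cos 165°); with |QD| = 35.3, D = (-59.79, -41.58). Then |SD| = |D − S| = 72.83.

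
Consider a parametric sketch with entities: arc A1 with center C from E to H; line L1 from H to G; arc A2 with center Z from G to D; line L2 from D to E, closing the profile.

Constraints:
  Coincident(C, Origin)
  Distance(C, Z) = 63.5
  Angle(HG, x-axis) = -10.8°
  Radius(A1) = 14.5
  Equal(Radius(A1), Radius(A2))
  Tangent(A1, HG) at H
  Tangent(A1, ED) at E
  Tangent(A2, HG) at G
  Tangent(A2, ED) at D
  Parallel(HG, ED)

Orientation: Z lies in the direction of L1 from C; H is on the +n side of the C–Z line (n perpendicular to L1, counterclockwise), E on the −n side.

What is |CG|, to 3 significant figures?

65.1

The slot axis is L1's direction at -10.8°, so u = (cos -10.8°, sin -10.8°) = (0.982, -0.187) and n = (−sin -10.8°, cos -10.8°) = (0.187, 0.982). C is at the origin and Z lies 63.5 along u from C, so Z = 63.5·u = (62.4, -11.9). Tangency of A1 to both parallel lines with radius 14.5 puts H and E at C ± 14.5·n: H = (2.72, 14.2), E = (-2.72, -14.2). Equal radii place G and D the same way about Z: G = Z + 14.5·n = (65.1, 2.34), D = Z − 14.5·n = (59.7, -26.1). Then |CG| = |G − C| = 65.1.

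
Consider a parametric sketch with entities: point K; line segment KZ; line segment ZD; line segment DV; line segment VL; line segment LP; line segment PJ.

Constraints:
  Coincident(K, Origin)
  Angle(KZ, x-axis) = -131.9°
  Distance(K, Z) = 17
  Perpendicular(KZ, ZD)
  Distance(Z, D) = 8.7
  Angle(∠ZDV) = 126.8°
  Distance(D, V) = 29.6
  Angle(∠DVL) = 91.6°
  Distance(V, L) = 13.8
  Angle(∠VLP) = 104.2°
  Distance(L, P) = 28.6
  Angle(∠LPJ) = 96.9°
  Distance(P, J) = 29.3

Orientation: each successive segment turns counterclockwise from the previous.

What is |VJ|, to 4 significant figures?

38.83

∠VLP = 104.2° gives LP at 175.5° from the x-axis; with |LP| = 28.6, P = (-6.688, 3.183). ∠LPJ = 96.9° gives PJ at -101.4° from the x-axis; with |PJ| = 29.3, J = (-12.48, -25.54). Then |VJ| = |J − V| = 38.83.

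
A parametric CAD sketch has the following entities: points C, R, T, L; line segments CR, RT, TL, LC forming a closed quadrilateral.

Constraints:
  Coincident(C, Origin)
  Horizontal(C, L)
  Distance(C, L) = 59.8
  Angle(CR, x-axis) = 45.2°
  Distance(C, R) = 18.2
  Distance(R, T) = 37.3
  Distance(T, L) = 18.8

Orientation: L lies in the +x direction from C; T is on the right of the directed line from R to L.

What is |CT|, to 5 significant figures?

44.054

Checks: |RT| = 37.30 ✓; |TL| = 18.80 ✓.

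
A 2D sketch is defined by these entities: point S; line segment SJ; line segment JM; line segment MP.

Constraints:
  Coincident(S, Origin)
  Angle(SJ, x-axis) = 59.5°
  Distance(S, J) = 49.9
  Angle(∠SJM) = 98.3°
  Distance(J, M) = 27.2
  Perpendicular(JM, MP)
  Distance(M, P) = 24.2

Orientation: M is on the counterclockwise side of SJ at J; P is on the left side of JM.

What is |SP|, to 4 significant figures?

42.63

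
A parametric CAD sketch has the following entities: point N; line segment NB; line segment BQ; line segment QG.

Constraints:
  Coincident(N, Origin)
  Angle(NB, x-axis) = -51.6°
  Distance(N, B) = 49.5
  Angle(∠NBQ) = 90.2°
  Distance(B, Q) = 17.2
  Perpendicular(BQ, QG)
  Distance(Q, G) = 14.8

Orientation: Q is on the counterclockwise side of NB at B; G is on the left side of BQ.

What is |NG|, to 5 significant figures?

38.806

N is at the origin; NB runs at -51.6° with length 49.5, so B = 49.5·(cos -51.6°, sin -51.6°) = (30.747, -38.793). ∠NBQ = 90.2°, so BQ runs at -51.6° + (180° − 90.2°) = 38.200° from the x-axis; with |BQ| = 17.2, Q = B + 17.2·(cos 38.200°, sin 38.200°) = (44.264, -28.156). BQ is perpendicular to QG; with |QG| = 14.8 on the left of BQ, G = Q + 14.8·(-0.61841, 0.78586) = (35.111, -16.526). Then |NG| = |G − N| = 38.806.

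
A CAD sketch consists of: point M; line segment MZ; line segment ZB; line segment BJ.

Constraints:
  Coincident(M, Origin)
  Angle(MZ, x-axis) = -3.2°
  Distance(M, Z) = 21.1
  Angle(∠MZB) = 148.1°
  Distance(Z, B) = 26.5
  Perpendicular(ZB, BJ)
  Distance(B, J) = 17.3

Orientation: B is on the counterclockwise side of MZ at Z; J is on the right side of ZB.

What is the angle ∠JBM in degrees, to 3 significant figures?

104°

∠MZB = 148.1°, so ZB runs at -3.2° + (180° − 148.1°) = 28.7° from the x-axis; with |ZB| = 26.5, B = Z + 26.5·(cos 28.7°, sin 28.7°) = (44.3, 11.5). ZB ⟂ BJ; with |BJ| = 17.3 on the right of ZB, J = B + 17.3·(0.480, -0.877) = (52.6, -3.63). Then cos ∠JBM = BJ·BM / (|BJ||BM|), giving 104°.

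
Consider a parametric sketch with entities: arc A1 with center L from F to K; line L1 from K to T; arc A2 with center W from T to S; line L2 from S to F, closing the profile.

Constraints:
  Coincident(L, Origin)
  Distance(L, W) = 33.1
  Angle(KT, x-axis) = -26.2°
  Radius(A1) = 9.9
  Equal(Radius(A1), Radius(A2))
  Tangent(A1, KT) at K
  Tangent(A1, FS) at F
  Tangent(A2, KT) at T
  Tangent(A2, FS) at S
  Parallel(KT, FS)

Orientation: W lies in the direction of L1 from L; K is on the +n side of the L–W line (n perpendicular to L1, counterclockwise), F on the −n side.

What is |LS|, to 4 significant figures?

34.55

The slot axis is L1's direction at -26.2°, so u = (cos -26.2°, sin -26.2°) = (0.8973, -0.4415) and n = (−sin -26.2°, cos -26.2°) = (0.4415, 0.8973). L is at the origin and W lies 33.1 along u from L, so W = 33.1·u = (29.70, -14.61). Tangency of A1 to both parallel lines with radius 9.9 puts K and F at L ± 9.9·n: K = (4.371, 8.883), F = (-4.371, -8.883). Equal radii place T and S the same way about W: T = W + 9.9·n = (34.07, -5.731), S = W − 9.9·n = (25.33, -23.50). Then |LS| = |S − L| = 34.55.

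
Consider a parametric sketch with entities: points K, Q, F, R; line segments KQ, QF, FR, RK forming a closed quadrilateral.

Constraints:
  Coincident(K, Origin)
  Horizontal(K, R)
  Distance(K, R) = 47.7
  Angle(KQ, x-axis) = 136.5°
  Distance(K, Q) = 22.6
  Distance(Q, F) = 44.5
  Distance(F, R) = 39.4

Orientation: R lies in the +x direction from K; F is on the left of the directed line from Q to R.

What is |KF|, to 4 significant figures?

40.66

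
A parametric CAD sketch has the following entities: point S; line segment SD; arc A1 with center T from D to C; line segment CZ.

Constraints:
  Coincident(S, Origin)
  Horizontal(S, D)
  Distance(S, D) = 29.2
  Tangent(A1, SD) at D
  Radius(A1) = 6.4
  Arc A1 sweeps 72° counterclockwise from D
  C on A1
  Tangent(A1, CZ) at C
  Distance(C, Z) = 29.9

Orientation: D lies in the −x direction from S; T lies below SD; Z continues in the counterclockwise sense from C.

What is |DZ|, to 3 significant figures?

36.3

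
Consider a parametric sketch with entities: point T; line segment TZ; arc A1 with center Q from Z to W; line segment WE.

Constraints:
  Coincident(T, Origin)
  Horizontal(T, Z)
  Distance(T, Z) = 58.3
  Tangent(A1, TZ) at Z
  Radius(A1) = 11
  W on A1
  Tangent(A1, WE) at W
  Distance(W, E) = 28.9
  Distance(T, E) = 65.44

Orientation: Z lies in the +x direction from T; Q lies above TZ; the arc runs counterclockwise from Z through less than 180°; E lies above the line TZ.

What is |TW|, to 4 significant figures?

69.53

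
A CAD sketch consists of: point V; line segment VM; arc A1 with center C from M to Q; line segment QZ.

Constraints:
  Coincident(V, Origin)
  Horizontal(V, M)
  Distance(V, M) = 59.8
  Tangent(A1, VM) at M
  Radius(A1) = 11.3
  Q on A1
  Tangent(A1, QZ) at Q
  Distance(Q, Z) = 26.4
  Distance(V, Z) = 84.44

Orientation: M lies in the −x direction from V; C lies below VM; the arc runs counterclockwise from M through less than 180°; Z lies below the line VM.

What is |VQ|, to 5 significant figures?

71.265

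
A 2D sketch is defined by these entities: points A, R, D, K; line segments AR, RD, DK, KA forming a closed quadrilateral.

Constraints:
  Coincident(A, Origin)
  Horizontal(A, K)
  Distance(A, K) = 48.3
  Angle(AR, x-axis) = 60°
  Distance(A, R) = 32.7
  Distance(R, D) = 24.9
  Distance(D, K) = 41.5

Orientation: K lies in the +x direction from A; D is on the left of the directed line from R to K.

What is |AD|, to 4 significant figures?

55.50

A is at the origin; A and K share the same y with |AK| = 48.3 and K in +x, so K = (48.3, 0). AR runs at 60.0° with |AR| = 32.7, so R = (16.35, 28.32). D is determined by |RD| = 24.9 and |DK| = 41.5 together: it lies at the intersection of circle(R, 24.9) and circle(K, 41.5). With |RK| = 42.69, the foot of the radical line on RK is 8.438 from R and the perpendicular offset is √(24.9² − 8.438²) = 23.43. Taking the left-of-RK solution: D = (38.20, 40.25).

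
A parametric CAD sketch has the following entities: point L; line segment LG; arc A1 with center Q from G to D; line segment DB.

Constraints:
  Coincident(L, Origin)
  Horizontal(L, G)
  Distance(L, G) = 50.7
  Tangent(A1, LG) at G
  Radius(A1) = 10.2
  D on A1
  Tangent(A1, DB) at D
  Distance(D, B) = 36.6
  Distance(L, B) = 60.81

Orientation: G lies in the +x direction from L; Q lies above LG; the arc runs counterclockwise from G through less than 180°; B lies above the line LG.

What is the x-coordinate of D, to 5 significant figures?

59.246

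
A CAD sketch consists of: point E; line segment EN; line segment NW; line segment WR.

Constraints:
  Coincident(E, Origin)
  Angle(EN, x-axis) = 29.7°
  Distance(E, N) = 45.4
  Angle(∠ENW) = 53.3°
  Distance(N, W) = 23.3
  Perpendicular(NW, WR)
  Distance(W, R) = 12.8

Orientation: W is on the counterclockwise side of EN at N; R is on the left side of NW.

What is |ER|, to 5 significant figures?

23.910

E is at the origin; EN runs at 29.7° with length 45.4, so N = 45.4·(cos 29.7°, sin 29.7°) = (39.436, 22.494). ∠ENW = 53.3°, so NW runs at 29.7° + (180° − 53.3°) = 156.40° from the x-axis; with |NW| = 23.3, W = N + 23.3·(cos 156.40°, sin 156.40°) = (18.085, 31.822). NW ⟂ WR; with |WR| = 12.8 on the left of NW, R = W + 12.8·(-0.40035, -0.91636) = (12.960, 20.093). Then |ER| = |R − E| = 23.910.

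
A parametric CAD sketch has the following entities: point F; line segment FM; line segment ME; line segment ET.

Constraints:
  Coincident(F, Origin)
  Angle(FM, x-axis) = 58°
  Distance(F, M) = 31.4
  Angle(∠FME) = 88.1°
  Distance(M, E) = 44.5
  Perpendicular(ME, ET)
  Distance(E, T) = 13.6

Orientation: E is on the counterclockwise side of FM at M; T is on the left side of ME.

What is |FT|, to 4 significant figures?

46.96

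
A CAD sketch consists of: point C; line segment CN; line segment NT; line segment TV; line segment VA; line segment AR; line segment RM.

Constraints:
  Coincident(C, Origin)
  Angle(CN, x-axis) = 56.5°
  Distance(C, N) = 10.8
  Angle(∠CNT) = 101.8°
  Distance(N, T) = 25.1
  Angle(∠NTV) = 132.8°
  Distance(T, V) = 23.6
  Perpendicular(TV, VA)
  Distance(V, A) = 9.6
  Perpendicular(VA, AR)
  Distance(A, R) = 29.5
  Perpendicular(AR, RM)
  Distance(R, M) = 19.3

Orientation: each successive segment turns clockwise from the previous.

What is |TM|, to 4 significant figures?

11.35

C is at the origin; CN runs at 56.5° with length 10.8, so N = (5.961, 9.006). ∠CNT = 101.8° gives NT at -21.70° from the x-axis; with |NT| = 25.1, T = (29.28, -0.2747). ∠NTV = 132.8° gives TV at -68.90° from the x-axis; with |TV| = 23.6, V = (37.78, -22.29). TV is perpendicular to VA, so VA runs at -158.9°; with |VA| = 9.6, A = (28.82, -25.75). VA ⟂ AR, so AR runs at 111.1°; with |AR| = 29.5, R = (18.20, 1.774). AR is perpendicular to RM, so RM runs at 21.10°; with |RM| = 19.3, M = (36.21, 8.722). Then |TM| = |M − T| = 11.35.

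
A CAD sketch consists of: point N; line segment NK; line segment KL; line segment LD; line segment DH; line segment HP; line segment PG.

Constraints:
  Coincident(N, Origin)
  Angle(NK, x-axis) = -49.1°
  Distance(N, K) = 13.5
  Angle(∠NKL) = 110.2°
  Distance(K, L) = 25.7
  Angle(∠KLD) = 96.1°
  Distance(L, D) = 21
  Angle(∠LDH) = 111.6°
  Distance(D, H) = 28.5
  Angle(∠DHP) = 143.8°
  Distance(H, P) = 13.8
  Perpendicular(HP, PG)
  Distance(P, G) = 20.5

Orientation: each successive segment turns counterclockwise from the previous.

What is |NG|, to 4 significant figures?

3.369

N is at the origin; NK runs at -49.1° with length 13.5, so K = (8.839, -10.20). ∠NKL = 110.2° gives KL at 20.70° from the x-axis; with |KL| = 25.7, L = (32.88, -1.120). ∠KLD = 96.1° gives LD at 104.6° from the x-axis; with |LD| = 21.0, D = (27.59, 19.20). ∠LDH = 111.6° gives DH at 173.0° from the x-axis; with |DH| = 28.5, H = (-0.7011, 22.68). ∠DHP = 143.8° gives HP at -150.8° from the x-axis; with |HP| = 13.8, P = (-12.75, 15.94). The perpendicularity gives PG at right angles to HP, so PG runs at -60.80°; with |PG| = 20.5, G = (-2.746, -1.952). Then |NG| = |G − N| = 3.369.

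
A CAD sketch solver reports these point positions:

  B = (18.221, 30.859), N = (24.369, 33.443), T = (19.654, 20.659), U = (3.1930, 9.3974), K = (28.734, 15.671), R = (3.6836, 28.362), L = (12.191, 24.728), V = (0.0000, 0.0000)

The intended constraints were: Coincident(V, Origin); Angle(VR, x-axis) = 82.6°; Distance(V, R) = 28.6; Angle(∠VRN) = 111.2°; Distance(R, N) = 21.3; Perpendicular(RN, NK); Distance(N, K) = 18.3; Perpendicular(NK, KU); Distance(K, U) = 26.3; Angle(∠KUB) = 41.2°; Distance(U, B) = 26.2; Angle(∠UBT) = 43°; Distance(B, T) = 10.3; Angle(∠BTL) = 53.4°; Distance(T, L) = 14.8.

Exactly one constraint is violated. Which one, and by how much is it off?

Distance(T, L) = 14.8 — off by 6.30.

V = (0.00, 0.00) ✓; VR at 82.60° ✓; |VR| = 28.60 ✓; ∠VRN = 111.2° ✓; |RN| = 21.30 ✓; ∠(RN, NK) = 90.00° ✓; |NK| = 18.30 ✓; ∠(NK, KU) = 90.00° ✓; |KU| = 26.30 ✓; ∠KUB = 41.20° ✓; |UB| = 26.20 ✓; ∠UBT = 43.00° ✓; |BT| = 10.30 ✓; ∠BTL = 53.40° ✓; |TL| = 8.500 ✗.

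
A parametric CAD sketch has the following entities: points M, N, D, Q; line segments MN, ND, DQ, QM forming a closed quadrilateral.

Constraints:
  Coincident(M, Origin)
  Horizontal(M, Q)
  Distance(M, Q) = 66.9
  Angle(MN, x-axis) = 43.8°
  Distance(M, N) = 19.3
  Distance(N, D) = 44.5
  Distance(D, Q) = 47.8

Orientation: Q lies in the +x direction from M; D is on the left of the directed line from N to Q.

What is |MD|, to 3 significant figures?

63.8

M is at the origin; MQ is horizontal with |MQ| = 66.9 and Q in +x, so Q = (66.9, 0). MN runs at 43.8° with |MN| = 19.3, so N = (13.9, 13.4). D is determined by |ND| = 44.5 and |DQ| = 47.8 together: it lies at the intersection of circle(N, 44.5) and circle(Q, 47.8). With |NQ| = 54.6, the foot of the radical line on NQ is 24.5 from N and the perpendicular offset is √(44.5² − 24.5²) = 37.1. Taking the left-of-NQ solution: D = (46.8, 43.4).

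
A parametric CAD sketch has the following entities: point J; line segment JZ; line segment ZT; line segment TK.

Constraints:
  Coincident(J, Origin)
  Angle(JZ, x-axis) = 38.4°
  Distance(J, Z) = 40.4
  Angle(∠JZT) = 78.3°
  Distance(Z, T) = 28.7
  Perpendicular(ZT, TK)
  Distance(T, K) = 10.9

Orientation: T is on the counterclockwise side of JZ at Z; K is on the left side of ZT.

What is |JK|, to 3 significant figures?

35.2

∠JZT = 78.3°, so ZT runs at 38.4° + (180° − 78.3°) = 140° from the x-axis; with |ZT| = 28.7, T = Z + 28.7·(cos 140°, sin 140°) = (9.64, 43.5). ZT is perpendicular to TK; with |TK| = 10.9 on the left of ZT, K = T + 10.9·(-0.641, -0.767) = (2.65, 35.1). Then |JK| = |K − J| = 35.2.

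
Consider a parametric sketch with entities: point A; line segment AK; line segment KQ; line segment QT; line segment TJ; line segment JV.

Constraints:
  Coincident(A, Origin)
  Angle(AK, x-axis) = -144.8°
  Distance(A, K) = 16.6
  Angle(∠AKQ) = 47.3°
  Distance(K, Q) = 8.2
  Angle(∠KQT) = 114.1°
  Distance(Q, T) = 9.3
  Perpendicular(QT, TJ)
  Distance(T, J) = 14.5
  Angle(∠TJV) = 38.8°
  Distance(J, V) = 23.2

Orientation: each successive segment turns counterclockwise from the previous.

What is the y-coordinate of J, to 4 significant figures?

4.781

A is at the origin; AK runs at -144.8° with length 16.6, so K = (-13.56, -9.569). ∠AKQ = 47.3° gives KQ at -12.10° from the x-axis; with |KQ| = 8.2, Q = (-5.547, -11.29). ∠KQT = 114.1° gives QT at 53.80° from the x-axis; with |QT| = 9.3, T = (-0.05415, -3.783). The perpendicularity gives TJ at right angles to QT, so TJ runs at 143.8°; with |TJ| = 14.5, J = (-11.76, 4.781). So J.y = 4.781.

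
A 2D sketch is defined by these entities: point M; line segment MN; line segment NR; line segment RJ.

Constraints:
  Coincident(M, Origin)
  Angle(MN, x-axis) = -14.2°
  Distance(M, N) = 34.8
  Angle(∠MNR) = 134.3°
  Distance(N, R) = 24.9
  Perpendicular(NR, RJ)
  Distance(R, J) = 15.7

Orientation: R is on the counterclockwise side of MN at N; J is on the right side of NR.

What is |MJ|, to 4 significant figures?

63.80

M is at the origin; MN runs at -14.2° with length 34.8, so N = 34.8·(cos -14.2°, sin -14.2°) = (33.74, -8.537). ∠MNR = 134.3°, so NR runs at -14.2° + (180° − 134.3°) = 31.50° from the x-axis; with |NR| = 24.9, R = N + 24.9·(cos 31.50°, sin 31.50°) = (54.97, 4.474). The perpendicularity gives RJ at right angles to NR; with |RJ| = 15.7 on the right of NR, J = R + 15.7·(0.5225, -0.8526) = (63.17, -8.913). Then |MJ| = |J − M| = 63.80.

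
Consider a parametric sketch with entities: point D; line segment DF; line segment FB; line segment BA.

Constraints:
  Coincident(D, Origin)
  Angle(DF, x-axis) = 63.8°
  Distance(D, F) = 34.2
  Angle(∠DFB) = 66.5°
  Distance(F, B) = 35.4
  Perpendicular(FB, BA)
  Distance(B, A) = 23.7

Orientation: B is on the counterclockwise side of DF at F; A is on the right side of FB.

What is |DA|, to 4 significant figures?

59.21

D is at the origin; DF runs at 63.8° with length 34.2, so F = 34.2·(cos 63.8°, sin 63.8°) = (15.10, 30.69). ∠DFB = 66.5°, so FB runs at 63.8° + (180° − 66.5°) = 177.3° from the x-axis; with |FB| = 35.4, B = F + 35.4·(cos 177.3°, sin 177.3°) = (-20.26, 32.35). The perpendicularity gives BA at right angles to FB; with |BA| = 23.7 on the right of FB, A = B + 23.7·(0.04711, 0.9989) = (-19.14, 56.03). Then |DA| = |A − D| = 59.21.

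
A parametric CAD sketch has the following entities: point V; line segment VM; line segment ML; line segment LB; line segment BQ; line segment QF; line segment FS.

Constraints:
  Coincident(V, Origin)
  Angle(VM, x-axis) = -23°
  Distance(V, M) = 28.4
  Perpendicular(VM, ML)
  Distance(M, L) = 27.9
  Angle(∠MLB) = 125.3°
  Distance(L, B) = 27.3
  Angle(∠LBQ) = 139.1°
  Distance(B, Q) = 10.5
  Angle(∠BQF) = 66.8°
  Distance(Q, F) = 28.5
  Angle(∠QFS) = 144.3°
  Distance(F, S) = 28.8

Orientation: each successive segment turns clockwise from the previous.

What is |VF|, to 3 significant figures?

20.0

V is at the origin; VM runs at -23.0° with length 28.4, so M = (26.1, -11.1). VM is perpendicular to ML, so ML runs at -113°; with |ML| = 27.9, L = (15.2, -36.8). ∠MLB = 125.3° gives LB at -168° from the x-axis; with |LB| = 27.3, B = (-11.4, -42.6). ∠LBQ = 139.1° gives BQ at 151° from the x-axis; with |BQ| = 10.5, Q = (-20.7, -37.6). ∠BQF = 66.8° gives QF at 38.2° from the x-axis; with |QF| = 28.5, F = (1.75, -19.9). Then |VF| = |F − V| = 20.0.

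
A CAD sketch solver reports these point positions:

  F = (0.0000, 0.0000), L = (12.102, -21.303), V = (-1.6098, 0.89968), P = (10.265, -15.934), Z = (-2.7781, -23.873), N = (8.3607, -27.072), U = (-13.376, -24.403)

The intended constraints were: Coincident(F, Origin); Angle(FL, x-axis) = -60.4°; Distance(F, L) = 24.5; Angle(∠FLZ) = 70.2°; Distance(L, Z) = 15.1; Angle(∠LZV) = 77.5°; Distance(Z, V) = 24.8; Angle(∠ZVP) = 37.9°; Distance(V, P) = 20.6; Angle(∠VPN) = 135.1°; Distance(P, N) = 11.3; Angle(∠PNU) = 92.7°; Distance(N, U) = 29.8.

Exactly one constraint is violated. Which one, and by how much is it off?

Distance(N, U) = 29.8 — off by 7.90.

F = (0.00, 0.00) ✓; FL at -60.40° ✓; |FL| = 24.50 ✓; ∠FLZ = 70.20° ✓; |LZ| = 15.10 ✓; ∠LZV = 77.50° ✓; |ZV| = 24.80 ✓; ∠ZVP = 37.90° ✓; |VP| = 20.60 ✓; ∠VPN = 135.1° ✓; |PN| = 11.30 ✓; ∠PNU = 92.70° ✓; |NU| = 21.90 ✗.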